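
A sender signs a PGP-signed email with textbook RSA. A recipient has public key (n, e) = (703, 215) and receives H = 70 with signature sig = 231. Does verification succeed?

passes

sig^2 ≡ 231^2 = 53361 ≡ 636
sig^4 ≡ 636^2 = 404496 ≡ 271
sig^8 ≡ 271^2 = 73441 ≡ 329
sig^16 ≡ 329^2 = 108241 ≡ 682
sig^32 ≡ 682^2 = 465124 ≡ 441
sig^64 ≡ 441^2 = 194481 ≡ 453
sig^128 ≡ 453^2 = 205209 ≡ 636
215 = 128 + 64 + 16 + 4 + 2 + 1, so sig^215 ≡ 636·453·682·271·636·231 ≡ 70 (mod 703)
70 = H, so the signature checks out.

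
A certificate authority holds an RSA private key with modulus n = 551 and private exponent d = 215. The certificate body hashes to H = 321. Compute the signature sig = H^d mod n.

H^215 mod 551 = 142

142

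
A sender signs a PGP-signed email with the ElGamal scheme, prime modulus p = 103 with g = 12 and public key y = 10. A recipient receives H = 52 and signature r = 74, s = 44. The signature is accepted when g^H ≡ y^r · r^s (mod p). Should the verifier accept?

accept

Left side g^H mod p:
Squares mod 103: 12^1≡12, 12^2≡41, 12^4≡33, 12^8≡59, 12^16≡82, 12^32≡29
52 = 32 + 16 + 4, so 12^52 ≡ 29·82·33 ≡ 91 (mod 103)
Right side y^r · r^s mod p:
Squares mod 103: 10^1≡10, 10^2≡100, 10^4≡9, 10^8≡81, 10^16≡72, 10^32≡34, 10^64≡23
74 = 64 + 8 + 2, so 10^74 ≡ 23·81·100 ≡ 76 (mod 103)
Squares mod 103: 74^1≡74, 74^2≡17, 74^4≡83, 74^8≡91, 74^16≡41, 74^32≡33
44 = 32 + 8 + 4, so 74^44 ≡ 33·91·83 ≡ 92 (mod 103)
76·92 = 6992 ≡ 91 (mod 103)
91 ≡ 91 (mod 103), so the signature is genuine.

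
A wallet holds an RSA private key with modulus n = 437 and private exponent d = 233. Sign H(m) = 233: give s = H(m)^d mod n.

308

(H(m))^2 ≡ 233^2 = 54289 ≡ 101
(H(m))^4 ≡ 101^2 = 10201 ≡ 150
(H(m))^8 ≡ 150^2 = 22500 ≡ 213
(H(m))^16 ≡ 213^2 = 45369 ≡ 358
(H(m))^32 ≡ 358^2 = 128164 ≡ 123
(H(m))^64 ≡ 123^2 = 15129 ≡ 271
(H(m))^128 ≡ 271^2 = 73441 ≡ 25
233 = 128 + 64 + 32 + 8 + 1, so (H(m))^233 ≡ 25·271·123·213·233 ≡ 308 (mod 437)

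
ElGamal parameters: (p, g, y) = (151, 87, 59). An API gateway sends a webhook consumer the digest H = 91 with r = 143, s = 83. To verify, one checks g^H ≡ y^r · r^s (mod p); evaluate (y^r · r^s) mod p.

87

59^2 = 3481 ≡ 8
59^4 ≡ 8^2 = 64
59^8 ≡ 64^2 = 4096 ≡ 19
59^16 ≡ 19^2 = 361 ≡ 59
59^32 ≡ 59^2 = 3481 ≡ 8
59^64 ≡ 8^2 = 64
59^128 ≡ 64^2 = 4096 ≡ 19
143 = 128 + 8 + 4 + 2 + 1, so 59^143 ≡ 19·19·64·8·59 ≡ 19 (mod 151)
143^2 = 20449 ≡ 64
143^4 ≡ 64^2 = 4096 ≡ 19
143^8 ≡ 19^2 = 361 ≡ 59
143^16 ≡ 59^2 = 3481 ≡ 8
143^32 ≡ 8^2 = 64
143^64 ≡ 64^2 = 4096 ≡ 19
83 = 64 + 16 + 2 + 1, so 143^83 ≡ 19·8·64·143 ≡ 92 (mod 151)
y^r · r^s ≡ 19·92 = 1748 ≡ 87 (mod 151)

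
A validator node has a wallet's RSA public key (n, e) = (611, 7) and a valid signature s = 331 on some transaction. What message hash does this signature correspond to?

410

s^7 mod 611 = 410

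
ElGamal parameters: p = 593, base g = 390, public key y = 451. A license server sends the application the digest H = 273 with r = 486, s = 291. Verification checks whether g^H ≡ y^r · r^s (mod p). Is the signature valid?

Left side g^H mod p:
390^2 = 152100 ≡ 292
390^4 ≡ 292^2 = 85264 ≡ 465
390^8 ≡ 465^2 = 216225 ≡ 373
390^16 ≡ 373^2 = 139129 ≡ 367
390^32 ≡ 367^2 = 134689 ≡ 78
390^64 ≡ 78^2 = 6084 ≡ 154
390^128 ≡ 154^2 = 23716 ≡ 589
390^256 ≡ 589^2 = 346921 ≡ 16
273 = 256 + 16 + 1, so 390^273 ≡ 16·367·390 ≡ 507 (mod 593)
Right side y^r · r^s mod p:
451^2 = 203401 ≡ 2
451^4 ≡ 2^2 = 4
451^8 ≡ 4^2 = 16
451^16 ≡ 16^2 = 256
451^32 ≡ 256^2 = 65536 ≡ 306
451^64 ≡ 306^2 = 93636 ≡ 535
451^128 ≡ 535^2 = 286225 ≡ 399
451^256 ≡ 399^2 = 159201 ≡ 277
486 = 256 + 128 + 64 + 32 + 4 + 2, so 451^486 ≡ 277·399·535·306·4·2 ≡ 289 (mod 593)
486^2 = 236196 ≡ 182
486^4 ≡ 182^2 = 33124 ≡ 509
486^8 ≡ 509^2 = 259081 ≡ 533
486^16 ≡ 533^2 = 284089 ≡ 42
486^32 ≡ 42^2 = 1764 ≡ 578
486^64 ≡ 578^2 = 334084 ≡ 225
486^128 ≡ 225^2 = 50625 ≡ 220
486^256 ≡ 220^2 = 48400 ≡ 367
291 = 256 + 32 + 2 + 1, so 486^291 ≡ 367·578·182·486 ≡ 51 (mod 593)
289·51 = 14739 ≡ 507 (mod 593)
507 ≡ 507 (mod 593), so the signature is genuine.

valid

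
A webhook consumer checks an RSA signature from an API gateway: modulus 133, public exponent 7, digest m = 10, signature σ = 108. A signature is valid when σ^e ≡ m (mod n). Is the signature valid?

σ^2 ≡ 108^2 = 11664 ≡ 93
σ^4 ≡ 93^2 = 8649 ≡ 4
7 = 4 + 2 + 1, so σ^7 ≡ 4·93·108 ≡ 10 (mod 133)
10 = m, so the signature checks out.

valid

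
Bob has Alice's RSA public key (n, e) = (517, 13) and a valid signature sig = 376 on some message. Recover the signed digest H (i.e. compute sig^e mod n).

470

Squares mod 517: sig^1≡376, sig^2≡235, sig^4≡423, sig^8≡47
13 = 8 + 4 + 1, so sig^13 ≡ 47·423·376 ≡ 470 (mod 517)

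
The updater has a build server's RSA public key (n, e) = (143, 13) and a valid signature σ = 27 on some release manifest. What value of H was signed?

σ^13 mod 143 = 92

92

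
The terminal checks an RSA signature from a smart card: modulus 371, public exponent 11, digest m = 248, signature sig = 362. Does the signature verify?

sig^2 ≡ 362^2 = 131044 ≡ 81
sig^4 ≡ 81^2 = 6561 ≡ 254
sig^8 ≡ 254^2 = 64516 ≡ 333
11 = 8 + 2 + 1, so sig^11 ≡ 333·81·362 ≡ 248 (mod 371)
sig^11 mod 371 = 248 matches m.

verifies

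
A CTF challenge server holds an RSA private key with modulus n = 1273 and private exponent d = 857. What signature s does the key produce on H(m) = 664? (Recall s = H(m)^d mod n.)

949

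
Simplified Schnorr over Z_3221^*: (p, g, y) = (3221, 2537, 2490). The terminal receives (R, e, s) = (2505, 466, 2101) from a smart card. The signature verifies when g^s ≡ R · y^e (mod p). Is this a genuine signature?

genuine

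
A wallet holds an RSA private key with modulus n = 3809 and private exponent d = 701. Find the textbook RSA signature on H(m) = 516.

1940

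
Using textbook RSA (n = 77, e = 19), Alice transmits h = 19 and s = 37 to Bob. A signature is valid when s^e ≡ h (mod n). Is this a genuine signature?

s^2 ≡ 37^2 = 1369 ≡ 60
s^4 ≡ 60^2 = 3600 ≡ 58
s^8 ≡ 58^2 = 3364 ≡ 53
s^16 ≡ 53^2 = 2809 ≡ 37
19 = 16 + 2 + 1, so s^19 ≡ 37·60·37 ≡ 58 (mod 77)
s^19 mod 77 = 58, but h = 19.

forged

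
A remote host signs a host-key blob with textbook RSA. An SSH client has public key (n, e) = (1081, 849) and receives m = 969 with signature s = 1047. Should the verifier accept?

reject

Squares mod 1081: s^1≡1047, s^2≡75, s^4≡220, s^8≡836, s^16≡570, s^32≡600, s^64≡27, s^128≡729, s^256≡670, s^512≡285
849 = 512 + 256 + 64 + 16 + 1, so s^849 ≡ 285·670·27·570·1047 ≡ 52 (mod 1081)
52 ≠ 969, so verification fails.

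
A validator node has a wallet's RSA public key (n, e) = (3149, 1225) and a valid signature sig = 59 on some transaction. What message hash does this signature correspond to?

1014

Squares mod 3149: sig^1≡59, sig^2≡332, sig^4≡9, sig^8≡81, sig^16≡263, sig^32≡3040, sig^64≡2434, sig^128≡1087, sig^256≡694, sig^512≡2988, sig^1024≡729
1225 = 1024 + 128 + 64 + 8 + 1, so sig^1225 ≡ 729·1087·2434·81·59 ≡ 1014 (mod 3149)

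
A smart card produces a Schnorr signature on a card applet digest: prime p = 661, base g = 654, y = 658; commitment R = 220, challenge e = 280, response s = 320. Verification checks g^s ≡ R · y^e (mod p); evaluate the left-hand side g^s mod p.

654^320 mod 661 = 81

81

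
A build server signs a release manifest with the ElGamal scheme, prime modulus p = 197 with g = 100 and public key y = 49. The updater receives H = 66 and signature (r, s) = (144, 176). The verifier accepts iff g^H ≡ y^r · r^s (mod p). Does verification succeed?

fails

Left side g^H mod p:
Squares mod 197: 100^1≡100, 100^2≡150, 100^4≡42, 100^8≡188, 100^16≡81, 100^32≡60, 100^64≡54
66 = 64 + 2, so 100^66 ≡ 54·150 ≡ 23 (mod 197)
Right side y^r · r^s mod p:
Squares mod 197: 49^1≡49, 49^2≡37, 49^4≡187, 49^8≡100, 49^16≡150, 49^32≡42, 49^64≡188, 49^128≡81
144 = 128 + 16, so 49^144 ≡ 81·150 ≡ 133 (mod 197)
Squares mod 197: 144^1≡144, 144^2≡51, 144^4≡40, 144^8≡24, 144^16≡182, 144^32≡28, 144^64≡193, 144^128≡16
176 = 128 + 32 + 16, so 144^176 ≡ 16·28·182 ≡ 175 (mod 197)
133·175 = 23275 ≡ 29 (mod 197)
23 ≠ 29, so verification fails.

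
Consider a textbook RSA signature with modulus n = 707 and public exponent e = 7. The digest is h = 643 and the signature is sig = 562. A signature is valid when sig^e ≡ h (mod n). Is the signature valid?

sig^2 ≡ 562^2 = 315844 ≡ 522
sig^4 ≡ 522^2 = 272484 ≡ 289
7 = 4 + 2 + 1, so sig^7 ≡ 289·522·562 ≡ 170 (mod 707)
170 ≠ 643, so verification fails.

invalid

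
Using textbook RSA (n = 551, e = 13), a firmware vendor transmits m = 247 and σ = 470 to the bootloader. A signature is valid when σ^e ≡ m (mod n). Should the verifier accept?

σ^2 ≡ 470^2 = 220900 ≡ 500
σ^4 ≡ 500^2 = 250000 ≡ 397
σ^8 ≡ 397^2 = 157609 ≡ 23
13 = 8 + 4 + 1, so σ^13 ≡ 23·397·470 ≡ 382 (mod 551)
The recovered value 382 does not match the digest 247.

reject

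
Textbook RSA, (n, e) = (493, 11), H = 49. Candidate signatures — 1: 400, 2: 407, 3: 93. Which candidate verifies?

Candidate 1: Squares mod 493: 400^1≡400, 400^2≡268, 400^4≡339, 400^8≡52; 11 = 8 + 2 + 1, so 400^11 ≡ 52·268·400 ≡ 49 (mod 493)
  → matches H = 49
Candidate 2: Squares mod 493: 407^1≡407, 407^2≡1, 407^4≡1, 407^8≡1; 11 = 8 + 2 + 1, so 407^11 ≡ 1·1·407 ≡ 407 (mod 493)
Candidate 3: Squares mod 493: 93^1≡93, 93^2≡268, 93^4≡339, 93^8≡52; 11 = 8 + 2 + 1, so 93^11 ≡ 52·268·93 ≡ 444 (mod 493)

1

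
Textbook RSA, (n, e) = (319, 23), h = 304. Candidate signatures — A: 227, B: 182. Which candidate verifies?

B

Candidate A: 227^2 = 51529 ≡ 170; 227^4 ≡ 170^2 = 28900 ≡ 190; 227^8 ≡ 190^2 = 36100 ≡ 53; 227^16 ≡ 53^2 = 2809 ≡ 257; 23 = 16 + 4 + 2 + 1, so 227^23 ≡ 257·190·170·227 ≡ 112 (mod 319)
Candidate B: 182^2 = 33124 ≡ 267; 182^4 ≡ 267^2 = 71289 ≡ 152; 182^8 ≡ 152^2 = 23104 ≡ 136; 182^16 ≡ 136^2 = 18496 ≡ 313; 23 = 16 + 4 + 2 + 1, so 182^23 ≡ 313·152·267·182 ≡ 304 (mod 319)
  → matches h = 304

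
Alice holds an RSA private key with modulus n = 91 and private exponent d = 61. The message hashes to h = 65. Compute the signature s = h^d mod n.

h^61 mod 91 = 65

65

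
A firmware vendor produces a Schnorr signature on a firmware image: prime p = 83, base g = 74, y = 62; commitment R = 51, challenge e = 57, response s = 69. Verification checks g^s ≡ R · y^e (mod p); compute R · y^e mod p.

62^2 = 3844 ≡ 26
62^4 ≡ 26^2 = 676 ≡ 12
62^8 ≡ 12^2 = 144 ≡ 61
62^16 ≡ 61^2 = 3721 ≡ 69
62^32 ≡ 69^2 = 4761 ≡ 30
57 = 32 + 16 + 8 + 1, so 62^57 ≡ 30·69·61·62 ≡ 14 (mod 83)
R · y^e ≡ 51·14 = 714 ≡ 50 (mod 83)

50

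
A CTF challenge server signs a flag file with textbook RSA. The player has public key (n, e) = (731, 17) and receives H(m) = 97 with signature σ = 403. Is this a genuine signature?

σ^2 ≡ 403^2 = 162409 ≡ 127
σ^4 ≡ 127^2 = 16129 ≡ 47
σ^8 ≡ 47^2 = 2209 ≡ 16
σ^16 ≡ 16^2 = 256
17 = 16 + 1, so σ^17 ≡ 256·403 ≡ 97 (mod 731)
Since 97 equals the digest 97, verification succeeds.

genuine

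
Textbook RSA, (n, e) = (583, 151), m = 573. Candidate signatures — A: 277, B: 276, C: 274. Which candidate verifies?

B

Candidate A: Squares mod 583: 277^1≡277, 277^2≡356, 277^4≡225, 277^8≡487, 277^16≡471, 277^32≡301, 277^64≡236, 277^128≡311; 151 = 128 + 16 + 4 + 2 + 1, so 277^151 ≡ 311·471·225·356·277 ≡ 35 (mod 583)
Candidate B: Squares mod 583: 276^1≡276, 276^2≡386, 276^4≡331, 276^8≡540, 276^16≡100, 276^32≡89, 276^64≡342, 276^128≡364; 151 = 128 + 16 + 4 + 2 + 1, so 276^151 ≡ 364·100·331·386·276 ≡ 573 (mod 583)
  → matches m = 573
Candidate C: Squares mod 583: 274^1≡274, 274^2≡452, 274^4≡254, 274^8≡386, 274^16≡331, 274^32≡540, 274^64≡100, 274^128≡89; 151 = 128 + 16 + 4 + 2 + 1, so 274^151 ≡ 89·331·254·452·274 ≡ 197 (mod 583)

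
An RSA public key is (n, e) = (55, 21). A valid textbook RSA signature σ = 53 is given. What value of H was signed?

σ^2 ≡ 53^2 = 2809 ≡ 4
σ^4 ≡ 4^2 = 16
σ^8 ≡ 16^2 = 256 ≡ 36
σ^16 ≡ 36^2 = 1296 ≡ 31
21 = 16 + 4 + 1, so σ^21 ≡ 31·16·53 ≡ 53 (mod 55)

53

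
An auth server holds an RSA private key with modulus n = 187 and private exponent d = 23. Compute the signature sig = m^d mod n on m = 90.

129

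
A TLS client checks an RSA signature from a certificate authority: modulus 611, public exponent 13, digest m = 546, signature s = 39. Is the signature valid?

Squares mod 611: s^1≡39, s^2≡299, s^4≡195, s^8≡143
13 = 8 + 4 + 1, so s^13 ≡ 143·195·39 ≡ 546 (mod 611)
546 = m, so the signature checks out.

valid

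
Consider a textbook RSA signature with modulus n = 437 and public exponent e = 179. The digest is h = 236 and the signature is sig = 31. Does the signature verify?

verifies

sig^2 ≡ 31^2 = 961 ≡ 87
sig^4 ≡ 87^2 = 7569 ≡ 140
sig^8 ≡ 140^2 = 19600 ≡ 372
sig^16 ≡ 372^2 = 138384 ≡ 292
sig^32 ≡ 292^2 = 85264 ≡ 49
sig^64 ≡ 49^2 = 2401 ≡ 216
sig^128 ≡ 216^2 = 46656 ≡ 334
179 = 128 + 32 + 16 + 2 + 1, so sig^179 ≡ 334·49·292·87·31 ≡ 236 (mod 437)
sig^179 mod 437 = 236 matches h.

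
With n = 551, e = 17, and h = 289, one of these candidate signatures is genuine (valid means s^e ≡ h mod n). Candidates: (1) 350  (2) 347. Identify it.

2

Candidate 1: 350^2 = 122500 ≡ 178; 350^4 ≡ 178^2 = 31684 ≡ 277; 350^8 ≡ 277^2 = 76729 ≡ 140; 350^16 ≡ 140^2 = 19600 ≡ 315; 17 = 16 + 1, so 350^17 ≡ 315·350 ≡ 50 (mod 551)
Candidate 2: 347^2 = 120409 ≡ 291; 347^4 ≡ 291^2 = 84681 ≡ 378; 347^8 ≡ 378^2 = 142884 ≡ 175; 347^16 ≡ 175^2 = 30625 ≡ 320; 17 = 16 + 1, so 347^17 ≡ 320·347 ≡ 289 (mod 551)
  → matches h = 289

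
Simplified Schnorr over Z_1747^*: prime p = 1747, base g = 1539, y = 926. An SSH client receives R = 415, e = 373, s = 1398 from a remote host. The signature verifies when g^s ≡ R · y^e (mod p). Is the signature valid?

g^s mod p:
1539^1398 mod 1747 = 496
R · y^e mod p:
926^373 mod 1747 = 1279
415·1279 = 530785 ≡ 1444 (mod 1747)
496 ≠ 1444; the check fails.

invalid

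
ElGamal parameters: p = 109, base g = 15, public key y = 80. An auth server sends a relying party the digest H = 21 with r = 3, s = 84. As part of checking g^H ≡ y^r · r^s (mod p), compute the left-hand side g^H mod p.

75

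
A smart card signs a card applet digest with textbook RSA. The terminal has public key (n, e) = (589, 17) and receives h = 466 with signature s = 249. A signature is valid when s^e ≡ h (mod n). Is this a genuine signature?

Squares mod 589: s^1≡249, s^2≡156, s^4≡187, s^8≡218, s^16≡404
17 = 16 + 1, so s^17 ≡ 404·249 ≡ 466 (mod 589)
Since 466 equals the digest 466, verification succeeds.

genuine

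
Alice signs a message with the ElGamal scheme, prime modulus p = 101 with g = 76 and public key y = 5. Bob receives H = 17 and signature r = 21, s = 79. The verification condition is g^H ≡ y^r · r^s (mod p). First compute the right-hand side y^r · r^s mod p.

13

5^2 = 25
5^4 ≡ 25^2 = 625 ≡ 19
5^8 ≡ 19^2 = 361 ≡ 58
5^16 ≡ 58^2 = 3364 ≡ 31
21 = 16 + 4 + 1, so 5^21 ≡ 31·19·5 ≡ 16 (mod 101)
21^2 = 441 ≡ 37
21^4 ≡ 37^2 = 1369 ≡ 56
21^8 ≡ 56^2 = 3136 ≡ 5
21^16 ≡ 5^2 = 25
21^32 ≡ 25^2 = 625 ≡ 19
21^64 ≡ 19^2 = 361 ≡ 58
79 = 64 + 8 + 4 + 2 + 1, so 21^79 ≡ 58·5·56·37·21 ≡ 45 (mod 101)
y^r · r^s ≡ 16·45 = 720 ≡ 13 (mod 101)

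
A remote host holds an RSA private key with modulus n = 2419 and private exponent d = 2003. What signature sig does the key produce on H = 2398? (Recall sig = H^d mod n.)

2096

H^2 ≡ 2398^2 = 5750404 ≡ 441
H^4 ≡ 441^2 = 194481 ≡ 961
H^8 ≡ 961^2 = 923521 ≡ 1882
H^16 ≡ 1882^2 = 3541924 ≡ 508
H^32 ≡ 508^2 = 258064 ≡ 1650
H^64 ≡ 1650^2 = 2722500 ≡ 1125
H^128 ≡ 1125^2 = 1265625 ≡ 488
H^256 ≡ 488^2 = 238144 ≡ 1082
H^512 ≡ 1082^2 = 1170724 ≡ 2347
H^1024 ≡ 2347^2 = 5508409 ≡ 346
2003 = 1024 + 512 + 256 + 128 + 64 + 16 + 2 + 1, so H^2003 ≡ 346·2347·1082·488·1125·508·441·2398 ≡ 2096 (mod 2419)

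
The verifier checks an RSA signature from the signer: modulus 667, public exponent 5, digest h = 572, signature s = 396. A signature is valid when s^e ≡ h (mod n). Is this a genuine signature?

Squares mod 667: s^1≡396, s^2≡71, s^4≡372
5 = 4 + 1, so s^5 ≡ 372·396 ≡ 572 (mod 667)
s^5 mod 667 = 572 matches h.

genuine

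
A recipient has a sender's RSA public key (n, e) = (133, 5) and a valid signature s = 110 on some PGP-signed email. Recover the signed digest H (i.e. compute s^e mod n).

59

s^2 ≡ 110^2 = 12100 ≡ 130
s^4 ≡ 130^2 = 16900 ≡ 9
5 = 4 + 1, so s^5 ≡ 9·110 ≡ 59 (mod 133)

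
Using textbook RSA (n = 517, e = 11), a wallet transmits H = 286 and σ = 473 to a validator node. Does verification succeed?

passes

Squares mod 517: σ^1≡473, σ^2≡385, σ^4≡363, σ^8≡451
11 = 8 + 2 + 1, so σ^11 ≡ 451·385·473 ≡ 286 (mod 517)
Since 286 equals the digest 286, verification succeeds.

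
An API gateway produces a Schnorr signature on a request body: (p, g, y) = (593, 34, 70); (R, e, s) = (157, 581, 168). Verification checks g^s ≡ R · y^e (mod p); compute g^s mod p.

256

Squares mod 593: 34^1≡34, 34^2≡563, 34^4≡307, 34^8≡555, 34^16≡258, 34^32≡148, 34^64≡556, 34^128≡183
168 = 128 + 32 + 8, so 34^168 ≡ 183·148·555 ≡ 256 (mod 593)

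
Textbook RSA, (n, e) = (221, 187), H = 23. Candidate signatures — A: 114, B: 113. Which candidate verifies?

A

Candidate A: 114^2 = 12996 ≡ 178; 114^4 ≡ 178^2 = 31684 ≡ 81; 114^8 ≡ 81^2 = 6561 ≡ 152; 114^16 ≡ 152^2 = 23104 ≡ 120; 114^32 ≡ 120^2 = 14400 ≡ 35; 114^64 ≡ 35^2 = 1225 ≡ 120; 114^128 ≡ 120^2 = 14400 ≡ 35; 187 = 128 + 32 + 16 + 8 + 2 + 1, so 114^187 ≡ 35·35·120·152·178·114 ≡ 23 (mod 221)
  → matches H = 23
Candidate B: 113^2 = 12769 ≡ 172; 113^4 ≡ 172^2 = 29584 ≡ 191; 113^8 ≡ 191^2 = 36481 ≡ 16; 113^16 ≡ 16^2 = 256 ≡ 35; 113^32 ≡ 35^2 = 1225 ≡ 120; 113^64 ≡ 120^2 = 14400 ≡ 35; 113^128 ≡ 35^2 = 1225 ≡ 120; 187 = 128 + 32 + 16 + 8 + 2 + 1, so 113^187 ≡ 120·120·35·16·172·113 ≡ 165 (mod 221)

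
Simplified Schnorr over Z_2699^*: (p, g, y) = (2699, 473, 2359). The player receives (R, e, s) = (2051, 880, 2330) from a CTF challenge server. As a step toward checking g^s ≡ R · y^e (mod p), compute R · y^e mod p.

986

Squares mod 2699: 2359^1≡2359, 2359^2≡2242, 2359^4≡1026, 2359^8≡66, 2359^16≡1657, 2359^32≡766, 2359^64≡1073, 2359^128≡1555, 2359^256≡2420, 2359^512≡2269
880 = 512 + 256 + 64 + 32 + 16, so 2359^880 ≡ 2269·2420·1073·766·1657 ≡ 390 (mod 2699)
R · y^e ≡ 2051·390 = 799890 ≡ 986 (mod 2699)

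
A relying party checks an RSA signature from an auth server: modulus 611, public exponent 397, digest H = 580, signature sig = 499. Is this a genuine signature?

Squares mod 611: sig^1≡499, sig^2≡324, sig^4≡495, sig^8≡14, sig^16≡196, sig^32≡534, sig^64≡430, sig^128≡378, sig^256≡521
397 = 256 + 128 + 8 + 4 + 1, so sig^397 ≡ 521·378·14·495·499 ≡ 31 (mod 611)
31 ≠ 580, so verification fails.

forged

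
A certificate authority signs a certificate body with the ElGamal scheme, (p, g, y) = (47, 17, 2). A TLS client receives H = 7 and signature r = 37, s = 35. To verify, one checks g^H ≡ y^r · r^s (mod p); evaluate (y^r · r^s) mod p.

3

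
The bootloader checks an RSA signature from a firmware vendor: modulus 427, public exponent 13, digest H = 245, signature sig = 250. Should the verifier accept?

sig^2 ≡ 250^2 = 62500 ≡ 158
sig^4 ≡ 158^2 = 24964 ≡ 198
sig^8 ≡ 198^2 = 39204 ≡ 347
13 = 8 + 4 + 1, so sig^13 ≡ 347·198·250 ≡ 425 (mod 427)
The recovered value 425 does not match the digest 245.

reject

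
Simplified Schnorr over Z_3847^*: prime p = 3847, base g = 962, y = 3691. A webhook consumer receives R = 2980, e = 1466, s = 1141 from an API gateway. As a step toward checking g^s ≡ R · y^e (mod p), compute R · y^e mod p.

3691^2 = 13623481 ≡ 1254
3691^4 ≡ 1254^2 = 1572516 ≡ 2940
3691^8 ≡ 2940^2 = 8643600 ≡ 3238
3691^16 ≡ 3238^2 = 10484644 ≡ 1569
3691^32 ≡ 1569^2 = 2461761 ≡ 3528
3691^64 ≡ 3528^2 = 12446784 ≡ 1739
3691^128 ≡ 1739^2 = 3024121 ≡ 379
3691^256 ≡ 379^2 = 143641 ≡ 1302
3691^512 ≡ 1302^2 = 1695204 ≡ 2524
3691^1024 ≡ 2524^2 = 6370576 ≡ 3791
1466 = 1024 + 256 + 128 + 32 + 16 + 8 + 2, so 3691^1466 ≡ 3791·1302·379·3528·1569·3238·1254 ≡ 238 (mod 3847)
R · y^e ≡ 2980·238 = 709240 ≡ 1392 (mod 3847)

1392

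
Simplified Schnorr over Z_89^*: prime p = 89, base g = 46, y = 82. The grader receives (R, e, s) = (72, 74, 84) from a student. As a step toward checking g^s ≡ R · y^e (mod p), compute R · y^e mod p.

87

82^2 = 6724 ≡ 49
82^4 ≡ 49^2 = 2401 ≡ 87
82^8 ≡ 87^2 = 7569 ≡ 4
82^16 ≡ 4^2 = 16
82^32 ≡ 16^2 = 256 ≡ 78
82^64 ≡ 78^2 = 6084 ≡ 32
74 = 64 + 8 + 2, so 82^74 ≡ 32·4·49 ≡ 42 (mod 89)
R · y^e ≡ 72·42 = 3024 ≡ 87 (mod 89)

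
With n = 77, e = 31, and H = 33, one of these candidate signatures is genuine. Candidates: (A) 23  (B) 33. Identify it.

B

Candidate A: 23^2 = 529 ≡ 67; 23^4 ≡ 67^2 = 4489 ≡ 23; 23^8 ≡ 23^2 = 529 ≡ 67; 23^16 ≡ 67^2 = 4489 ≡ 23; 31 = 16 + 8 + 4 + 2 + 1, so 23^31 ≡ 23·67·23·67·23 ≡ 23 (mod 77)
Candidate B: 33^2 = 1089 ≡ 11; 33^4 ≡ 11^2 = 121 ≡ 44; 33^8 ≡ 44^2 = 1936 ≡ 11; 33^16 ≡ 11^2 = 121 ≡ 44; 31 = 16 + 8 + 4 + 2 + 1, so 33^31 ≡ 44·11·44·11·33 ≡ 33 (mod 77)
  → matches H = 33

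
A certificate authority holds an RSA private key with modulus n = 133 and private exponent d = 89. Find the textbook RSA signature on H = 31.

103

H^2 ≡ 31^2 = 961 ≡ 30
H^4 ≡ 30^2 = 900 ≡ 102
H^8 ≡ 102^2 = 10404 ≡ 30
H^16 ≡ 30^2 = 900 ≡ 102
H^32 ≡ 102^2 = 10404 ≡ 30
H^64 ≡ 30^2 = 900 ≡ 102
89 = 64 + 16 + 8 + 1, so H^89 ≡ 102·102·30·31 ≡ 103 (mod 133)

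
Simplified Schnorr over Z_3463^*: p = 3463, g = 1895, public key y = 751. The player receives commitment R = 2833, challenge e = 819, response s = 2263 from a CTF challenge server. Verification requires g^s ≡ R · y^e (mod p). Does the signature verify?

g^s mod p:
1895^2 = 3591025 ≡ 3357
1895^4 ≡ 3357^2 = 11269449 ≡ 847
1895^8 ≡ 847^2 = 717409 ≡ 568
1895^16 ≡ 568^2 = 322624 ≡ 565
1895^32 ≡ 565^2 = 319225 ≡ 629
1895^64 ≡ 629^2 = 395641 ≡ 859
1895^128 ≡ 859^2 = 737881 ≡ 262
1895^256 ≡ 262^2 = 68644 ≡ 2847
1895^512 ≡ 2847^2 = 8105409 ≡ 1989
1895^1024 ≡ 1989^2 = 3956121 ≡ 1375
1895^2048 ≡ 1375^2 = 1890625 ≡ 3290
2263 = 2048 + 128 + 64 + 16 + 4 + 2 + 1, so 1895^2263 ≡ 3290·262·859·565·847·3357·1895 ≡ 1211 (mod 3463)
R · y^e mod p:
751^2 = 564001 ≡ 2995
751^4 ≡ 2995^2 = 8970025 ≡ 855
751^8 ≡ 855^2 = 731025 ≡ 332
751^16 ≡ 332^2 = 110224 ≡ 2871
751^32 ≡ 2871^2 = 8242641 ≡ 701
751^64 ≡ 701^2 = 491401 ≡ 3118
751^128 ≡ 3118^2 = 9721924 ≡ 1283
751^256 ≡ 1283^2 = 1646089 ≡ 1164
751^512 ≡ 1164^2 = 1354896 ≡ 863
819 = 512 + 256 + 32 + 16 + 2 + 1, so 751^819 ≡ 863·1164·701·2871·2995·751 ≡ 2730 (mod 3463)
2833·2730 = 7734090 ≡ 1211 (mod 3463)
1211 ≡ 1211 (mod 3463); signature holds.

verifies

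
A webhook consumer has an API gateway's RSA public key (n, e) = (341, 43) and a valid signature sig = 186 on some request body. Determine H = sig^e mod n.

186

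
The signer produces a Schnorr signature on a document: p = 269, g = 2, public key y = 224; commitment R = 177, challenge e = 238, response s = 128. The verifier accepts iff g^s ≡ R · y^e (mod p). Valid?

yes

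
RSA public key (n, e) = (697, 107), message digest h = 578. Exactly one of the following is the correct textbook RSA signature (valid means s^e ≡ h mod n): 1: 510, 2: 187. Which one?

Candidate 1: 510^2 = 260100 ≡ 119; 510^4 ≡ 119^2 = 14161 ≡ 221; 510^8 ≡ 221^2 = 48841 ≡ 51; 510^16 ≡ 51^2 = 2601 ≡ 510; 510^32 ≡ 510^2 = 260100 ≡ 119; 510^64 ≡ 119^2 = 14161 ≡ 221; 107 = 64 + 32 + 8 + 2 + 1, so 510^107 ≡ 221·119·51·119·510 ≡ 119 (mod 697)
Candidate 2: 187^2 = 34969 ≡ 119; 187^4 ≡ 119^2 = 14161 ≡ 221; 187^8 ≡ 221^2 = 48841 ≡ 51; 187^16 ≡ 51^2 = 2601 ≡ 510; 187^32 ≡ 510^2 = 260100 ≡ 119; 187^64 ≡ 119^2 = 14161 ≡ 221; 107 = 64 + 32 + 8 + 2 + 1, so 187^107 ≡ 221·119·51·119·187 ≡ 578 (mod 697)
  → matches h = 578

2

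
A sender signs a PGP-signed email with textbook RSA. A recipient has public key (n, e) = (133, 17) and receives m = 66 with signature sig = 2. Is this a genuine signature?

sig^2 ≡ 2^2 = 4
sig^4 ≡ 4^2 = 16
sig^8 ≡ 16^2 = 256 ≡ 123
sig^16 ≡ 123^2 = 15129 ≡ 100
17 = 16 + 1, so sig^17 ≡ 100·2 ≡ 67 (mod 133)
67 ≠ 66, so verification fails.

forged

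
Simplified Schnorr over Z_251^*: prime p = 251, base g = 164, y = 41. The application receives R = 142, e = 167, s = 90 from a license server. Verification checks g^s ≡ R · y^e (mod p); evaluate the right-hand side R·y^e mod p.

Squares mod 251: 41^1≡41, 41^2≡175, 41^4≡3, 41^8≡9, 41^16≡81, 41^32≡35, 41^64≡221, 41^128≡147
167 = 128 + 32 + 4 + 2 + 1, so 41^167 ≡ 147·35·3·175·41 ≡ 156 (mod 251)
R · y^e ≡ 142·156 = 22152 ≡ 64 (mod 251)

64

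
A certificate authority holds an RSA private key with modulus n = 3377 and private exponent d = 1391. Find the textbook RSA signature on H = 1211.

1860

Squares mod 3377: H^1≡1211, H^2≡903, H^4≡1552, H^8≡903, H^16≡1552, H^32≡903, H^64≡1552, H^128≡903, H^256≡1552, H^512≡903, H^1024≡1552
1391 = 1024 + 256 + 64 + 32 + 8 + 4 + 2 + 1, so H^1391 ≡ 1552·1552·1552·903·903·1552·903·1211 ≡ 1860 (mod 3377)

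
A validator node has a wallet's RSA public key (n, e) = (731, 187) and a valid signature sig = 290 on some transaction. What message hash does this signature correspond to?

715

Squares mod 731: sig^1≡290, sig^2≡35, sig^4≡494, sig^8≡613, sig^16≡35, sig^32≡494, sig^64≡613, sig^128≡35
187 = 128 + 32 + 16 + 8 + 2 + 1, so sig^187 ≡ 35·494·35·613·35·290 ≡ 715 (mod 731)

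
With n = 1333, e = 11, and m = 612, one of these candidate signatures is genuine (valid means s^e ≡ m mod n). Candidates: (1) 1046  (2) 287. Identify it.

1

Candidate 1: Squares mod 1333: 1046^1≡1046, 1046^2≡1056, 1046^4≡748, 1046^8≡977; 11 = 8 + 2 + 1, so 1046^11 ≡ 977·1056·1046 ≡ 612 (mod 1333)
  → matches m = 612
Candidate 2: Squares mod 1333: 287^1≡287, 287^2≡1056, 287^4≡748, 287^8≡977; 11 = 8 + 2 + 1, so 287^11 ≡ 977·1056·287 ≡ 721 (mod 1333)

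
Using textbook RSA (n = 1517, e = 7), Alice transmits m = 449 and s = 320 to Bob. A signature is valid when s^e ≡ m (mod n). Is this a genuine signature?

genuine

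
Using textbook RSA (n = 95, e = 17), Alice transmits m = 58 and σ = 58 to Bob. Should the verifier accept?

σ^17 mod 95 = 58
58 = m, so the signature checks out.

accept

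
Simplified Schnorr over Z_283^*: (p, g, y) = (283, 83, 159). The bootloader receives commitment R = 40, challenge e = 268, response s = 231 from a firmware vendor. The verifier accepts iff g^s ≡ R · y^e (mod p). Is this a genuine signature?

forged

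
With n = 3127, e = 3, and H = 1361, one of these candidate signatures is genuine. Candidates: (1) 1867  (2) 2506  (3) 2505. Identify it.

2

Candidate 1: Squares mod 3127: 1867^1≡1867, 1867^2≡2211; 3 = 2 + 1, so 1867^3 ≡ 2211·1867 ≡ 297 (mod 3127)
Candidate 2: Squares mod 3127: 2506^1≡2506, 2506^2≡1020; 3 = 2 + 1, so 2506^3 ≡ 1020·2506 ≡ 1361 (mod 3127)
  → matches H = 1361
Candidate 3: Squares mod 3127: 2505^1≡2505, 2505^2≡2263; 3 = 2 + 1, so 2505^3 ≡ 2263·2505 ≡ 2691 (mod 3127)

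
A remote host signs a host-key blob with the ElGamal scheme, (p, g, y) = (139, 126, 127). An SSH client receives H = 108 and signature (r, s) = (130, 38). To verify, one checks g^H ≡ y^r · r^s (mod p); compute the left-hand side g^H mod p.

126^2 = 15876 ≡ 30
126^4 ≡ 30^2 = 900 ≡ 66
126^8 ≡ 66^2 = 4356 ≡ 47
126^16 ≡ 47^2 = 2209 ≡ 124
126^32 ≡ 124^2 = 15376 ≡ 86
126^64 ≡ 86^2 = 7396 ≡ 29
108 = 64 + 32 + 8 + 4, so 126^108 ≡ 29·86·47·66 ≡ 65 (mod 139)

65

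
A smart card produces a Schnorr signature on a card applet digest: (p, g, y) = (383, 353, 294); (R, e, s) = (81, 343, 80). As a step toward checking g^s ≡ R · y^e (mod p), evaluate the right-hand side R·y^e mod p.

55

294^2 = 86436 ≡ 261
294^4 ≡ 261^2 = 68121 ≡ 330
294^8 ≡ 330^2 = 108900 ≡ 128
294^16 ≡ 128^2 = 16384 ≡ 298
294^32 ≡ 298^2 = 88804 ≡ 331
294^64 ≡ 331^2 = 109561 ≡ 23
294^128 ≡ 23^2 = 529 ≡ 146
294^256 ≡ 146^2 = 21316 ≡ 251
343 = 256 + 64 + 16 + 4 + 2 + 1, so 294^343 ≡ 251·23·298·330·261·294 ≡ 204 (mod 383)
R · y^e ≡ 81·204 = 16524 ≡ 55 (mod 383)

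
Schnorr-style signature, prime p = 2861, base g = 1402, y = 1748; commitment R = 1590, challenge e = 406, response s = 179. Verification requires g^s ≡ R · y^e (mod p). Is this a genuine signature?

g^s mod p:
1402^2 = 1965604 ≡ 97
1402^4 ≡ 97^2 = 9409 ≡ 826
1402^8 ≡ 826^2 = 682276 ≡ 1358
1402^16 ≡ 1358^2 = 1844164 ≡ 1680
1402^32 ≡ 1680^2 = 2822400 ≡ 1454
1402^64 ≡ 1454^2 = 2114116 ≡ 2698
1402^128 ≡ 2698^2 = 7279204 ≡ 820
179 = 128 + 32 + 16 + 2 + 1, so 1402^179 ≡ 820·1454·1680·97·1402 ≡ 616 (mod 2861)
R · y^e mod p:
1748^2 = 3055504 ≡ 2817
1748^4 ≡ 2817^2 = 7935489 ≡ 1936
1748^8 ≡ 1936^2 = 3748096 ≡ 186
1748^16 ≡ 186^2 = 34596 ≡ 264
1748^32 ≡ 264^2 = 69696 ≡ 1032
1748^64 ≡ 1032^2 = 1065024 ≡ 732
1748^128 ≡ 732^2 = 535824 ≡ 817
1748^256 ≡ 817^2 = 667489 ≡ 876
406 = 256 + 128 + 16 + 4 + 2, so 1748^406 ≡ 876·817·264·1936·2817 ≡ 1681 (mod 2861)
1590·1681 = 2672790 ≡ 616 (mod 2861)
616 ≡ 616 (mod 2861); signature holds.

genuine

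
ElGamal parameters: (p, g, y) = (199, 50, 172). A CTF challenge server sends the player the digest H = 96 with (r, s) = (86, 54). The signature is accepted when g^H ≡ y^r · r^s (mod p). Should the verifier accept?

accept

Left side g^H mod p:
50^2 = 2500 ≡ 112
50^4 ≡ 112^2 = 12544 ≡ 7
50^8 ≡ 7^2 = 49
50^16 ≡ 49^2 = 2401 ≡ 13
50^32 ≡ 13^2 = 169
50^64 ≡ 169^2 = 28561 ≡ 104
96 = 64 + 32, so 50^96 ≡ 104·169 ≡ 64 (mod 199)
Right side y^r · r^s mod p:
172^2 = 29584 ≡ 132
172^4 ≡ 132^2 = 17424 ≡ 111
172^8 ≡ 111^2 = 12321 ≡ 182
172^16 ≡ 182^2 = 33124 ≡ 90
172^32 ≡ 90^2 = 8100 ≡ 140
172^64 ≡ 140^2 = 19600 ≡ 98
86 = 64 + 16 + 4 + 2, so 172^86 ≡ 98·90·111·132 ≡ 40 (mod 199)
86^2 = 7396 ≡ 33
86^4 ≡ 33^2 = 1089 ≡ 94
86^8 ≡ 94^2 = 8836 ≡ 80
86^16 ≡ 80^2 = 6400 ≡ 32
86^32 ≡ 32^2 = 1024 ≡ 29
54 = 32 + 16 + 4 + 2, so 86^54 ≡ 29·32·94·33 ≡ 121 (mod 199)
40·121 = 4840 ≡ 64 (mod 199)
64 ≡ 64 (mod 199), so the signature is genuine.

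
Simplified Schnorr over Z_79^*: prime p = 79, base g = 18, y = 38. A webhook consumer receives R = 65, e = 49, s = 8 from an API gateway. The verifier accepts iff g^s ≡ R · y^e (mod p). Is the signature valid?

g^s mod p:
Squares mod 79: 18^1≡18, 18^2≡8, 18^4≡64, 18^8≡67
18^8 ≡ 67 (mod 79)
R · y^e mod p:
Squares mod 79: 38^1≡38, 38^2≡22, 38^4≡10, 38^8≡21, 38^16≡46, 38^32≡62
49 = 32 + 16 + 1, so 38^49 ≡ 62·46·38 ≡ 67 (mod 79)
65·67 = 4355 ≡ 10 (mod 79)
67 ≠ 10; the check fails.

invalid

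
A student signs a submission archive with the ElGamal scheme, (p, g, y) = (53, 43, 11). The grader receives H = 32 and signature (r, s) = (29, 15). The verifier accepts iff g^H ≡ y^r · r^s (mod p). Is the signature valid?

invalid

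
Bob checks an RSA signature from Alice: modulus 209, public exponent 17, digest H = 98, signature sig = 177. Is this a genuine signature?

Squares mod 209: sig^1≡177, sig^2≡188, sig^4≡23, sig^8≡111, sig^16≡199
17 = 16 + 1, so sig^17 ≡ 199·177 ≡ 111 (mod 209)
sig^17 mod 209 = 111, but H = 98.

forged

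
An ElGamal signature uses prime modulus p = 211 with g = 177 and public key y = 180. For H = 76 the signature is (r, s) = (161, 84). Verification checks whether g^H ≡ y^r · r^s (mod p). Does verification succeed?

fails

Left side g^H mod p:
Squares mod 211: 177^1≡177, 177^2≡101, 177^4≡73, 177^8≡54, 177^16≡173, 177^32≡178, 177^64≡34
76 = 64 + 8 + 4, so 177^76 ≡ 34·54·73 ≡ 43 (mod 211)
Right side y^r · r^s mod p:
Squares mod 211: 180^1≡180, 180^2≡117, 180^4≡185, 180^8≡43, 180^16≡161, 180^32≡179, 180^64≡180, 180^128≡117
161 = 128 + 32 + 1, so 180^161 ≡ 117·179·180 ≡ 14 (mod 211)
Squares mod 211: 161^1≡161, 161^2≡179, 161^4≡180, 161^8≡117, 161^16≡185, 161^32≡43, 161^64≡161
84 = 64 + 16 + 4, so 161^84 ≡ 161·185·180 ≡ 1 (mod 211)
14·1 = 14 ≡ 14 (mod 211)
43 ≠ 14, so verification fails.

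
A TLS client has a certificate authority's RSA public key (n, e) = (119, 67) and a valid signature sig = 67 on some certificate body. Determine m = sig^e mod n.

67

sig^2 ≡ 67^2 = 4489 ≡ 86
sig^4 ≡ 86^2 = 7396 ≡ 18
sig^8 ≡ 18^2 = 324 ≡ 86
sig^16 ≡ 86^2 = 7396 ≡ 18
sig^32 ≡ 18^2 = 324 ≡ 86
sig^64 ≡ 86^2 = 7396 ≡ 18
67 = 64 + 2 + 1, so sig^67 ≡ 18·86·67 ≡ 67 (mod 119)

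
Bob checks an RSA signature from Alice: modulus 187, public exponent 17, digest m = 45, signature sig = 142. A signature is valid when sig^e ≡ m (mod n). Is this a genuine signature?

sig^2 ≡ 142^2 = 20164 ≡ 155
sig^4 ≡ 155^2 = 24025 ≡ 89
sig^8 ≡ 89^2 = 7921 ≡ 67
sig^16 ≡ 67^2 = 4489 ≡ 1
17 = 16 + 1, so sig^17 ≡ 1·142 ≡ 142 (mod 187)
The recovered value 142 does not match the digest 45.

forged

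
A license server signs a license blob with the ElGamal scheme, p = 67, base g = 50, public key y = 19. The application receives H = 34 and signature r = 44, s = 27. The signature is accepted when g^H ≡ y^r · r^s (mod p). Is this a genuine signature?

forged

Left side g^H mod p:
50^2 = 2500 ≡ 21
50^4 ≡ 21^2 = 441 ≡ 39
50^8 ≡ 39^2 = 1521 ≡ 47
50^16 ≡ 47^2 = 2209 ≡ 65
50^32 ≡ 65^2 = 4225 ≡ 4
34 = 32 + 2, so 50^34 ≡ 4·21 ≡ 17 (mod 67)
Right side y^r · r^s mod p:
19^2 = 361 ≡ 26
19^4 ≡ 26^2 = 676 ≡ 6
19^8 ≡ 6^2 = 36
19^16 ≡ 36^2 = 1296 ≡ 23
19^32 ≡ 23^2 = 529 ≡ 60
44 = 32 + 8 + 4, so 19^44 ≡ 60·36·6 ≡ 29 (mod 67)
44^2 = 1936 ≡ 60
44^4 ≡ 60^2 = 3600 ≡ 49
44^8 ≡ 49^2 = 2401 ≡ 56
44^16 ≡ 56^2 = 3136 ≡ 54
27 = 16 + 8 + 2 + 1, so 44^27 ≡ 54·56·60·44 ≡ 42 (mod 67)
29·42 = 1218 ≡ 12 (mod 67)
17 ≠ 12, so verification fails.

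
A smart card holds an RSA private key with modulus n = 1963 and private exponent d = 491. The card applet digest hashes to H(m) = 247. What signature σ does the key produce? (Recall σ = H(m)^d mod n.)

Squares mod 1963: (H(m))^1≡247, (H(m))^2≡156, (H(m))^4≡780, (H(m))^8≡1833, (H(m))^16≡1196, (H(m))^32≡1352, (H(m))^64≡351, (H(m))^128≡1495, (H(m))^256≡1131
491 = 256 + 128 + 64 + 32 + 8 + 2 + 1, so (H(m))^491 ≡ 1131·1495·351·1352·1833·156·247 ≡ 988 (mod 1963)

988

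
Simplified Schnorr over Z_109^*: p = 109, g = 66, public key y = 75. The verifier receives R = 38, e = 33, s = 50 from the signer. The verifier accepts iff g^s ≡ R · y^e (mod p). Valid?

g^s mod p:
66^2 = 4356 ≡ 105
66^4 ≡ 105^2 = 11025 ≡ 16
66^8 ≡ 16^2 = 256 ≡ 38
66^16 ≡ 38^2 = 1444 ≡ 27
66^32 ≡ 27^2 = 729 ≡ 75
50 = 32 + 16 + 2, so 66^50 ≡ 75·27·105 ≡ 75 (mod 109)
R · y^e mod p:
75^2 = 5625 ≡ 66
75^4 ≡ 66^2 = 4356 ≡ 105
75^8 ≡ 105^2 = 11025 ≡ 16
75^16 ≡ 16^2 = 256 ≡ 38
75^32 ≡ 38^2 = 1444 ≡ 27
33 = 32 + 1, so 75^33 ≡ 27·75 ≡ 63 (mod 109)
38·63 = 2394 ≡ 105 (mod 109)
75 ≠ 105; the check fails.

no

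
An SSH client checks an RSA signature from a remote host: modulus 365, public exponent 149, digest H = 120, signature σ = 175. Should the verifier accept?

accept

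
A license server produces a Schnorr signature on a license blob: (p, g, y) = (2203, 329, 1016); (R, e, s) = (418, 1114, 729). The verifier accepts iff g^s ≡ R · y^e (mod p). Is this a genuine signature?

g^s mod p:
Squares mod 2203: 329^1≡329, 329^2≡294, 329^4≡519, 329^8≡595, 329^16≡1545, 329^32≡1176, 329^64≡1695, 329^128≡313, 329^256≡1037, 329^512≡305
729 = 512 + 128 + 64 + 16 + 8 + 1, so 329^729 ≡ 305·313·1695·1545·595·329 ≡ 1623 (mod 2203)
R · y^e mod p:
Squares mod 2203: 1016^1≡1016, 1016^2≡1252, 1016^4≡1171, 1016^8≡975, 1016^16≡1132, 1016^32≡1481, 1016^64≡1376, 1016^128≡999, 1016^256≡42, 1016^512≡1764, 1016^1024≡1060
1114 = 1024 + 64 + 16 + 8 + 2, so 1016^1114 ≡ 1060·1376·1132·975·1252 ≡ 747 (mod 2203)
418·747 = 312246 ≡ 1623 (mod 2203)
1623 ≡ 1623 (mod 2203); signature holds.

genuine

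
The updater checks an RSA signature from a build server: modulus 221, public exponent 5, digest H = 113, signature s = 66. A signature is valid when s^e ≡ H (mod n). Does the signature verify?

s^5 mod 221 = 53
s^5 mod 221 = 53, but H = 113.

does not verify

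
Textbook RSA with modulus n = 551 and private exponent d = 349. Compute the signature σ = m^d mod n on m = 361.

38

Squares mod 551: m^1≡361, m^2≡285, m^4≡228, m^8≡190, m^16≡285, m^32≡228, m^64≡190, m^128≡285, m^256≡228
349 = 256 + 64 + 16 + 8 + 4 + 1, so m^349 ≡ 228·190·285·190·228·361 ≡ 38 (mod 551)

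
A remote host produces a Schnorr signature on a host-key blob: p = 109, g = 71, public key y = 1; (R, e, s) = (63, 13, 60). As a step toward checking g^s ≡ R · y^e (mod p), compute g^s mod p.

63

71^60 mod 109 = 63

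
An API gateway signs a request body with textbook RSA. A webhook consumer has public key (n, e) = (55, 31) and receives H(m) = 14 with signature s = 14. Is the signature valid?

valid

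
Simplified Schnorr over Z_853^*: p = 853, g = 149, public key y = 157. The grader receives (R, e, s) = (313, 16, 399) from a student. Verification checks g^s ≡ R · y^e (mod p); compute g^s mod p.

505

149^2 = 22201 ≡ 23
149^4 ≡ 23^2 = 529
149^8 ≡ 529^2 = 279841 ≡ 57
149^16 ≡ 57^2 = 3249 ≡ 690
149^32 ≡ 690^2 = 476100 ≡ 126
149^64 ≡ 126^2 = 15876 ≡ 522
149^128 ≡ 522^2 = 272484 ≡ 377
149^256 ≡ 377^2 = 142129 ≡ 531
399 = 256 + 128 + 8 + 4 + 2 + 1, so 149^399 ≡ 531·377·57·529·23·149 ≡ 505 (mod 853)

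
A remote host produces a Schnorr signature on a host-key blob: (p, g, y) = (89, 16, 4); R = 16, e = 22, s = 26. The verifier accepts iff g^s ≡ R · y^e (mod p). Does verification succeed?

g^s mod p:
16^2 = 256 ≡ 78
16^4 ≡ 78^2 = 6084 ≡ 32
16^8 ≡ 32^2 = 1024 ≡ 45
16^16 ≡ 45^2 = 2025 ≡ 67
26 = 16 + 8 + 2, so 16^26 ≡ 67·45·78 ≡ 32 (mod 89)
R · y^e mod p:
4^2 = 16
4^4 ≡ 16^2 = 256 ≡ 78
4^8 ≡ 78^2 = 6084 ≡ 32
4^16 ≡ 32^2 = 1024 ≡ 45
22 = 16 + 4 + 2, so 4^22 ≡ 45·78·16 ≡ 1 (mod 89)
16·1 = 16 ≡ 16 (mod 89)
32 ≠ 16; the check fails.

fails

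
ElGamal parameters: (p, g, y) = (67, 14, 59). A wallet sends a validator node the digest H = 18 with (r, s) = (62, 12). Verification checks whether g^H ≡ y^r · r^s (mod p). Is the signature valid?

valid

Left side g^H mod p:
14^2 = 196 ≡ 62
14^4 ≡ 62^2 = 3844 ≡ 25
14^8 ≡ 25^2 = 625 ≡ 22
14^16 ≡ 22^2 = 484 ≡ 15
18 = 16 + 2, so 14^18 ≡ 15·62 ≡ 59 (mod 67)
Right side y^r · r^s mod p:
59^2 = 3481 ≡ 64
59^4 ≡ 64^2 = 4096 ≡ 9
59^8 ≡ 9^2 = 81 ≡ 14
59^16 ≡ 14^2 = 196 ≡ 62
59^32 ≡ 62^2 = 3844 ≡ 25
62 = 32 + 16 + 8 + 4 + 2, so 59^62 ≡ 25·62·14·9·64 ≡ 15 (mod 67)
62^2 = 3844 ≡ 25
62^4 ≡ 25^2 = 625 ≡ 22
62^8 ≡ 22^2 = 484 ≡ 15
12 = 8 + 4, so 62^12 ≡ 15·22 ≡ 62 (mod 67)
15·62 = 930 ≡ 59 (mod 67)
59 ≡ 59 (mod 67), so the signature is genuine.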